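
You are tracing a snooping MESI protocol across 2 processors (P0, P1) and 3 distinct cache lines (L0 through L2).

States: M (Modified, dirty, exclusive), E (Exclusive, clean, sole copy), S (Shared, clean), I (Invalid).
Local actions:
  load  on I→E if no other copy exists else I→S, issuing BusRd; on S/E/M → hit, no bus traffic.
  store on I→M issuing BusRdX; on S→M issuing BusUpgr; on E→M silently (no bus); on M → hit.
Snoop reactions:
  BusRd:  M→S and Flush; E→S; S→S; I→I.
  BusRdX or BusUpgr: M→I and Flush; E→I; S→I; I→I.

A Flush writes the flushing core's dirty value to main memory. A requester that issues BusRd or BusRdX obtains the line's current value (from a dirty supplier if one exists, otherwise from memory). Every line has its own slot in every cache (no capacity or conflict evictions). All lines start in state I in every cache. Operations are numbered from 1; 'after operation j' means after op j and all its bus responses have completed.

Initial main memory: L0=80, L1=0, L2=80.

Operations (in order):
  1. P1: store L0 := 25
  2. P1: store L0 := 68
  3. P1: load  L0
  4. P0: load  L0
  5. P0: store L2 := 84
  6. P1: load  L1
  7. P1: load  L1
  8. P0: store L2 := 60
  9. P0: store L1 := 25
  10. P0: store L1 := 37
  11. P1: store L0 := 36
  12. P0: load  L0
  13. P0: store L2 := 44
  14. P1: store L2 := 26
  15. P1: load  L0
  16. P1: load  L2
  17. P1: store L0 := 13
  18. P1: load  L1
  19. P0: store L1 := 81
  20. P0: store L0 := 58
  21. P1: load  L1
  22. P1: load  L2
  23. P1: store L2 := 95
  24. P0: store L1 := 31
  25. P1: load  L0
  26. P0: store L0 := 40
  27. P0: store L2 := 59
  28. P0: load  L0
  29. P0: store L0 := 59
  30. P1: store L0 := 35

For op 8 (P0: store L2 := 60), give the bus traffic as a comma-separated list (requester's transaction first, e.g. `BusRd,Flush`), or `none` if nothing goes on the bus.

bus = none

step 1: P1: store L0 := 25  ⟶  IM  (L0)  txn=BusRdX  M[L0]=80
step 2: P1: store L0 := 68  ⟶  IM  (L0)  txn=∅  M[L0]=80
step 3: P1: load  L0  ⟶  IM  (L0)  txn=∅  M[L0]=80
step 4: P0: load  L0  ⟶  SS  (L0)  txn=BusRd+Flush  M[L0]=68
step 5: P0: store L2 := 84  ⟶  MI  (L2)  txn=BusRdX  M[L2]=80
step 6: P1: load  L1  ⟶  IE  (L1)  txn=BusRd  M[L1]=0
step 7: P1: load  L1  ⟶  IE  (L1)  txn=∅  M[L1]=0
step 8: P0: store L2 := 60  ⟶  MI  (L2)  txn=∅  M[L2]=80
step 9: P0: store L1 := 25  ⟶  MI  (L1)  txn=BusRdX  M[L1]=0
step 10: P0: store L1 := 37  ⟶  MI  (L1)  txn=∅  M[L1]=0
step 11: P1: store L0 := 36  ⟶  IM  (L0)  txn=BusUpgr  M[L0]=68
step 12: P0: load  L0  ⟶  SS  (L0)  txn=BusRd+Flush  M[L0]=36
step 13: P0: store L2 := 44  ⟶  MI  (L2)  txn=∅  M[L2]=80
step 14: P1: store L2 := 26  ⟶  IM  (L2)  txn=BusRdX+Flush  M[L2]=44
step 15: P1: load  L0  ⟶  SS  (L0)  txn=∅  M[L0]=36
step 16: P1: load  L2  ⟶  IM  (L2)  txn=∅  M[L2]=44
step 17: P1: store L0 := 13  ⟶  IM  (L0)  txn=BusUpgr  M[L0]=36
step 18: P1: load  L1  ⟶  SS  (L1)  txn=BusRd+Flush  M[L1]=37
step 19: P0: store L1 := 81  ⟶  MI  (L1)  txn=BusUpgr  M[L1]=37
step 20: P0: store L0 := 58  ⟶  MI  (L0)  txn=BusRdX+Flush  M[L0]=13
step 21: P1: load  L1  ⟶  SS  (L1)  txn=BusRd+Flush  M[L1]=81
step 22: P1: load  L2  ⟶  IM  (L2)  txn=∅  M[L2]=44
step 23: P1: store L2 := 95  ⟶  IM  (L2)  txn=∅  M[L2]=44
step 24: P0: store L1 := 31  ⟶  MI  (L1)  txn=BusUpgr  M[L1]=81
step 25: P1: load  L0  ⟶  SS  (L0)  txn=BusRd+Flush  M[L0]=58
step 26: P0: store L0 := 40  ⟶  MI  (L0)  txn=BusUpgr  M[L0]=58
step 27: P0: store L2 := 59  ⟶  MI  (L2)  txn=BusRdX+Flush  M[L2]=95
step 28: P0: load  L0  ⟶  MI  (L0)  txn=∅  M[L0]=58
step 29: P0: store L0 := 59  ⟶  MI  (L0)  txn=∅  M[L0]=58
step 30: P1: store L0 := 35  ⟶  IM  (L0)  txn=BusRdX+Flush  M[L0]=59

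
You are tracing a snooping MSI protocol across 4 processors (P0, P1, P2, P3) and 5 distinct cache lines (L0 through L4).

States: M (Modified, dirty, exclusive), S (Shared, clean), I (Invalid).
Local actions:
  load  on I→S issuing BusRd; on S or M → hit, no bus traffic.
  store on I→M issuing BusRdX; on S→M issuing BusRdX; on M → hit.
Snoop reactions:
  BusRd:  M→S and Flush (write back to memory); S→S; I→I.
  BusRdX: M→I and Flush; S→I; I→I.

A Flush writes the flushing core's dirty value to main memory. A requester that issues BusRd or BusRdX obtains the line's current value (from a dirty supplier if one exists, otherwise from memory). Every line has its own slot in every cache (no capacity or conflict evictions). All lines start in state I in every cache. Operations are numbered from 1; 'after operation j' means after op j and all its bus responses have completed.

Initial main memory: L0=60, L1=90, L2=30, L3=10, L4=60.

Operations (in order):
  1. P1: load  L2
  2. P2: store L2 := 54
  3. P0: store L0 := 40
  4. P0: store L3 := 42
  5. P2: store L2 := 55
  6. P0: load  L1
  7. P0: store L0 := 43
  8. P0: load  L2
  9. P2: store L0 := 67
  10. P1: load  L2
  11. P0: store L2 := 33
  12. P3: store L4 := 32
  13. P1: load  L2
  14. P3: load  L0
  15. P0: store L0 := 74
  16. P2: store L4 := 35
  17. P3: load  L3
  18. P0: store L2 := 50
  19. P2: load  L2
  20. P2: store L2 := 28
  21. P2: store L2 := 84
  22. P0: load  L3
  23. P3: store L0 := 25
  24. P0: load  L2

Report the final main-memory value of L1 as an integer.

  op1 P1: load  L2 → I/S/I/I on L2; bus BusRd; mem=30
  op2 P2: store L2 := 54 → I/I/M/I on L2; bus BusRdX; mem=30
  op3 P0: store L0 := 40 → M/I/I/I on L0; bus BusRdX; mem=60
  op4 P0: store L3 := 42 → M/I/I/I on L3; bus BusRdX; mem=10
  op5 P2: store L2 := 55 → I/I/M/I on L2; bus (none); mem=30
  op6 P0: load  L1 → S/I/I/I on L1; bus BusRd; mem=90
  op7 P0: store L0 := 43 → M/I/I/I on L0; bus (none); mem=60
  op8 P0: load  L2 → S/I/S/I on L2; bus BusRd Flush; mem=55
  op9 P2: store L0 := 67 → I/I/M/I on L0; bus BusRdX Flush; mem=43
  op10 P1: load  L2 → S/S/S/I on L2; bus BusRd; mem=55
  op11 P0: store L2 := 33 → M/I/I/I on L2; bus BusRdX; mem=55
  op12 P3: store L4 := 32 → I/I/I/M on L4; bus BusRdX; mem=60
  op13 P1: load  L2 → S/S/I/I on L2; bus BusRd Flush; mem=33
  op14 P3: load  L0 → I/I/S/S on L0; bus BusRd Flush; mem=67
  op15 P0: store L0 := 74 → M/I/I/I on L0; bus BusRdX; mem=67
  op16 P2: store L4 := 35 → I/I/M/I on L4; bus BusRdX Flush; mem=32
  op17 P3: load  L3 → S/I/I/S on L3; bus BusRd Flush; mem=42
  op18 P0: store L2 := 50 → M/I/I/I on L2; bus BusRdX; mem=33
  op19 P2: load  L2 → S/I/S/I on L2; bus BusRd Flush; mem=50
  op20 P2: store L2 := 28 → I/I/M/I on L2; bus BusRdX; mem=50
  op21 P2: store L2 := 84 → I/I/M/I on L2; bus (none); mem=50
  op22 P0: load  L3 → S/I/I/S on L3; bus (none); mem=42
  op23 P3: store L0 := 25 → I/I/I/M on L0; bus BusRdX Flush; mem=74
  op24 P0: load  L2 → S/I/S/I on L2; bus BusRd Flush; mem=84

memory[L1] = 90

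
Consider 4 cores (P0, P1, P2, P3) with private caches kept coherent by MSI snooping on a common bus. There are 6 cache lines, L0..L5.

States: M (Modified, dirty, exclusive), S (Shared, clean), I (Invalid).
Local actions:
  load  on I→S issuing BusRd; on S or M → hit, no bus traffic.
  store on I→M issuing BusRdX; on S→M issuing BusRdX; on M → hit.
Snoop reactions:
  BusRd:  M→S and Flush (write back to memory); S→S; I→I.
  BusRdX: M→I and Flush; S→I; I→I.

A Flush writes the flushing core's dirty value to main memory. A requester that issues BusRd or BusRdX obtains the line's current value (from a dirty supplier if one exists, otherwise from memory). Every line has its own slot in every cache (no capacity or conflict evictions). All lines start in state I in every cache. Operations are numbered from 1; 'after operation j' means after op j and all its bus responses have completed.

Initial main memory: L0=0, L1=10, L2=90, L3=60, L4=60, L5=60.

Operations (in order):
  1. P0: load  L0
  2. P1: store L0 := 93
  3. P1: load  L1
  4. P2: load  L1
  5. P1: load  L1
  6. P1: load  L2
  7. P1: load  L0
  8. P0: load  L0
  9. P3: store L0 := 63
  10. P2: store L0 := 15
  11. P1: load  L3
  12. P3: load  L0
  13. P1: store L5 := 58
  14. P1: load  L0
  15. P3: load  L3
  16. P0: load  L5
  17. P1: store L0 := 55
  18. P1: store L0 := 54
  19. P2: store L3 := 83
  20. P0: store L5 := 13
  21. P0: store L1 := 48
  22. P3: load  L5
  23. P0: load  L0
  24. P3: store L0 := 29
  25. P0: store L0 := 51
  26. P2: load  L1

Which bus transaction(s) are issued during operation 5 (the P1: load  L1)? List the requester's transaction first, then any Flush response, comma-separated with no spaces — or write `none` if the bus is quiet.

bus = none

1. P0: load  L0  bus=[BusRd]  L0: P0=S P1=I P2=I P3=I  mem[L0]=0
2. P1: store L0 := 93  bus=[BusRdX]  L0: P0=I P1=M P2=I P3=I  mem[L0]=0
3. P1: load  L1  bus=[BusRd]  L1: P0=I P1=S P2=I P3=I  mem[L1]=10
4. P2: load  L1  bus=[BusRd]  L1: P0=I P1=S P2=S P3=I  mem[L1]=10
5. P1: load  L1  bus=[-]  L1: P0=I P1=S P2=S P3=I  mem[L1]=10
6. P1: load  L2  bus=[BusRd]  L2: P0=I P1=S P2=I P3=I  mem[L2]=90
7. P1: load  L0  bus=[-]  L0: P0=I P1=M P2=I P3=I  mem[L0]=0
8. P0: load  L0  bus=[BusRd,Flush]  L0: P0=S P1=S P2=I P3=I  mem[L0]=93
9. P3: store L0 := 63  bus=[BusRdX]  L0: P0=I P1=I P2=I P3=M  mem[L0]=93
10. P2: store L0 := 15  bus=[BusRdX,Flush]  L0: P0=I P1=I P2=M P3=I  mem[L0]=63
11. P1: load  L3  bus=[BusRd]  L3: P0=I P1=S P2=I P3=I  mem[L3]=60
12. P3: load  L0  bus=[BusRd,Flush]  L0: P0=I P1=I P2=S P3=S  mem[L0]=15
13. P1: store L5 := 58  bus=[BusRdX]  L5: P0=I P1=M P2=I P3=I  mem[L5]=60
14. P1: load  L0  bus=[BusRd]  L0: P0=I P1=S P2=S P3=S  mem[L0]=15
15. P3: load  L3  bus=[BusRd]  L3: P0=I P1=S P2=I P3=S  mem[L3]=60
16. P0: load  L5  bus=[BusRd,Flush]  L5: P0=S P1=S P2=I P3=I  mem[L5]=58
17. P1: store L0 := 55  bus=[BusRdX]  L0: P0=I P1=M P2=I P3=I  mem[L0]=15
18. P1: store L0 := 54  bus=[-]  L0: P0=I P1=M P2=I P3=I  mem[L0]=15
19. P2: store L3 := 83  bus=[BusRdX]  L3: P0=I P1=I P2=M P3=I  mem[L3]=60
20. P0: store L5 := 13  bus=[BusRdX]  L5: P0=M P1=I P2=I P3=I  mem[L5]=58
21. P0: store L1 := 48  bus=[BusRdX]  L1: P0=M P1=I P2=I P3=I  mem[L1]=10
22. P3: load  L5  bus=[BusRd,Flush]  L5: P0=S P1=I P2=I P3=S  mem[L5]=13
23. P0: load  L0  bus=[BusRd,Flush]  L0: P0=S P1=S P2=I P3=I  mem[L0]=54
24. P3: store L0 := 29  bus=[BusRdX]  L0: P0=I P1=I P2=I P3=M  mem[L0]=54
25. P0: store L0 := 51  bus=[BusRdX,Flush]  L0: P0=M P1=I P2=I P3=I  mem[L0]=29
26. P2: load  L1  bus=[BusRd,Flush]  L1: P0=S P1=I P2=S P3=I  mem[L1]=48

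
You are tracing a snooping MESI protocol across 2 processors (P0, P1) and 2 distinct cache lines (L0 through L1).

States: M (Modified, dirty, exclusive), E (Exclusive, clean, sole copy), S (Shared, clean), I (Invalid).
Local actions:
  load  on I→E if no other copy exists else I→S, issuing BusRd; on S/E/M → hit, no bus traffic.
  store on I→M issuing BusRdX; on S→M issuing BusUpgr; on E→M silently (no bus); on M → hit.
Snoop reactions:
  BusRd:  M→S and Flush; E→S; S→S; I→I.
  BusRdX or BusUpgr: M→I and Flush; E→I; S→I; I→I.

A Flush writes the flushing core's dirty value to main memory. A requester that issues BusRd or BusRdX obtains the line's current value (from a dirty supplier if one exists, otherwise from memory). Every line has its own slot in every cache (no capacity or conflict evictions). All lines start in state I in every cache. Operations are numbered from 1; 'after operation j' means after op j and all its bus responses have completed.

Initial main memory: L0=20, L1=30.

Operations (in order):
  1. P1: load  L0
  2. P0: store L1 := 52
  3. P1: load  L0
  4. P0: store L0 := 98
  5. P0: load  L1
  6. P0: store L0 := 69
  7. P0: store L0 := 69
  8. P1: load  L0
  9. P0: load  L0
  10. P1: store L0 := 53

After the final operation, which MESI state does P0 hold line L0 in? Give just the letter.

state = I

[1] P1: load  L0 | P0:I, P1:E(20) | bus: BusRd
[2] P0: store L1 := 52 | P0:M(52), P1:I | bus: BusRdX
[3] P1: load  L0 | P0:I, P1:E(20) | bus: none
[4] P0: store L0 := 98 | P0:M(98), P1:I | bus: BusRdX
[5] P0: load  L1 | P0:M(52), P1:I | bus: none
[6] P0: store L0 := 69 | P0:M(69), P1:I | bus: none
[7] P0: store L0 := 69 | P0:M(69), P1:I | bus: none
[8] P1: load  L0 | P0:S(69), P1:S(69) | bus: BusRd,Flush
[9] P0: load  L0 | P0:S(69), P1:S(69) | bus: none
[10] P1: store L0 := 53 | P0:I, P1:M(53) | bus: BusUpgr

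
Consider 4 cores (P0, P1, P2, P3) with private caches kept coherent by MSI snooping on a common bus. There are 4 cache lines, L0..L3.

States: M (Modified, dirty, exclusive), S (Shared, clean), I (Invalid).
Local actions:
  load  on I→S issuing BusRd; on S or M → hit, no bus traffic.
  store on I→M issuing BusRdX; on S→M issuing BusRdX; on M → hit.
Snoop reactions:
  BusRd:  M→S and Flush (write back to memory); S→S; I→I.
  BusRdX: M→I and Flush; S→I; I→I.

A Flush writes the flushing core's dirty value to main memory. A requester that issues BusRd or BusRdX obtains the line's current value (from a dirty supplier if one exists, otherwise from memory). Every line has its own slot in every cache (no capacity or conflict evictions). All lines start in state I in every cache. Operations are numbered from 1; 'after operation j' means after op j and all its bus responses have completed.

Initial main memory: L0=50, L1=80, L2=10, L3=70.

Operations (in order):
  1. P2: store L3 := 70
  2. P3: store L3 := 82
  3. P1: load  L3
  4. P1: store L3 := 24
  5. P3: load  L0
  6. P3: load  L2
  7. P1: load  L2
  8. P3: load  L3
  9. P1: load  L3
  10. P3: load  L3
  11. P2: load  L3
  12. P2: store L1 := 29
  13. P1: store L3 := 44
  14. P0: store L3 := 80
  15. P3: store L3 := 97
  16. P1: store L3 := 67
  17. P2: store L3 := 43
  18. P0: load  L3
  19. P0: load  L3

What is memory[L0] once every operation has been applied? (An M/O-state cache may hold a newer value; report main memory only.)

1. P2: store L3 := 70  bus=[BusRdX]  L3: P0=I P1=I P2=M P3=I  mem[L3]=70
2. P3: store L3 := 82  bus=[BusRdX,Flush]  L3: P0=I P1=I P2=I P3=M  mem[L3]=70
3. P1: load  L3  bus=[BusRd,Flush]  L3: P0=I P1=S P2=I P3=S  mem[L3]=82
4. P1: store L3 := 24  bus=[BusRdX]  L3: P0=I P1=M P2=I P3=I  mem[L3]=82
5. P3: load  L0  bus=[BusRd]  L0: P0=I P1=I P2=I P3=S  mem[L0]=50
6. P3: load  L2  bus=[BusRd]  L2: P0=I P1=I P2=I P3=S  mem[L2]=10
7. P1: load  L2  bus=[BusRd]  L2: P0=I P1=S P2=I P3=S  mem[L2]=10
8. P3: load  L3  bus=[BusRd,Flush]  L3: P0=I P1=S P2=I P3=S  mem[L3]=24
9. P1: load  L3  bus=[-]  L3: P0=I P1=S P2=I P3=S  mem[L3]=24
10. P3: load  L3  bus=[-]  L3: P0=I P1=S P2=I P3=S  mem[L3]=24
11. P2: load  L3  bus=[BusRd]  L3: P0=I P1=S P2=S P3=S  mem[L3]=24
12. P2: store L1 := 29  bus=[BusRdX]  L1: P0=I P1=I P2=M P3=I  mem[L1]=80
13. P1: store L3 := 44  bus=[BusRdX]  L3: P0=I P1=M P2=I P3=I  mem[L3]=24
14. P0: store L3 := 80  bus=[BusRdX,Flush]  L3: P0=M P1=I P2=I P3=I  mem[L3]=44
15. P3: store L3 := 97  bus=[BusRdX,Flush]  L3: P0=I P1=I P2=I P3=M  mem[L3]=80
16. P1: store L3 := 67  bus=[BusRdX,Flush]  L3: P0=I P1=M P2=I P3=I  mem[L3]=97
17. P2: store L3 := 43  bus=[BusRdX,Flush]  L3: P0=I P1=I P2=M P3=I  mem[L3]=67
18. P0: load  L3  bus=[BusRd,Flush]  L3: P0=S P1=I P2=S P3=I  mem[L3]=43
19. P0: load  L3  bus=[-]  L3: P0=S P1=I P2=S P3=I  mem[L3]=43

memory[L0] = 50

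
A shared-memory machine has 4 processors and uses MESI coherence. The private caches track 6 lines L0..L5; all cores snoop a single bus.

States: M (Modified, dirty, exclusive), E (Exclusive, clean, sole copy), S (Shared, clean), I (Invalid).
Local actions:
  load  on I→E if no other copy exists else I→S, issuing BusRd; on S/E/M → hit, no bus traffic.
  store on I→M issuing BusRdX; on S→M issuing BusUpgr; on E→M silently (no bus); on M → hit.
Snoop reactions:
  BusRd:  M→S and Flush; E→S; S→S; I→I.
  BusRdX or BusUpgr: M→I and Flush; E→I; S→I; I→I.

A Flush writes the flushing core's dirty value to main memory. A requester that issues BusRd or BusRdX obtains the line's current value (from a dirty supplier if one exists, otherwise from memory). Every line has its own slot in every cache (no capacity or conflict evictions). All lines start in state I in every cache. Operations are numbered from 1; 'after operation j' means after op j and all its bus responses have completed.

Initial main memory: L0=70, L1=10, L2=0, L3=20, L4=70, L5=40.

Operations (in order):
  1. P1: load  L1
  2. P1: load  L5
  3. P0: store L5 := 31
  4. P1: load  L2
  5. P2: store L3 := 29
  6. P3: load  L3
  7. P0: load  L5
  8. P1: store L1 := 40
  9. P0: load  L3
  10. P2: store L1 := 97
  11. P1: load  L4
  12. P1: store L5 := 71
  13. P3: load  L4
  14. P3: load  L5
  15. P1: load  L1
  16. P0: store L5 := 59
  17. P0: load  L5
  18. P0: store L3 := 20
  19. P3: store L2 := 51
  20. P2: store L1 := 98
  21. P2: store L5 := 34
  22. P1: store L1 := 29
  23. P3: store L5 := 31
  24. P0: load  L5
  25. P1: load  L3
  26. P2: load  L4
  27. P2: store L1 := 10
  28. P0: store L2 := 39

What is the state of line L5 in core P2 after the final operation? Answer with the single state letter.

state = I

1. P1: load  L1  bus=[BusRd]  L1: P0=I P1=E P2=I P3=I  mem[L1]=10
2. P1: load  L5  bus=[BusRd]  L5: P0=I P1=E P2=I P3=I  mem[L5]=40
3. P0: store L5 := 31  bus=[BusRdX]  L5: P0=M P1=I P2=I P3=I  mem[L5]=40
4. P1: load  L2  bus=[BusRd]  L2: P0=I P1=E P2=I P3=I  mem[L2]=0
5. P2: store L3 := 29  bus=[BusRdX]  L3: P0=I P1=I P2=M P3=I  mem[L3]=20
6. P3: load  L3  bus=[BusRd,Flush]  L3: P0=I P1=I P2=S P3=S  mem[L3]=29
7. P0: load  L5  bus=[-]  L5: P0=M P1=I P2=I P3=I  mem[L5]=40
8. P1: store L1 := 40  bus=[-]  L1: P0=I P1=M P2=I P3=I  mem[L1]=10
9. P0: load  L3  bus=[BusRd]  L3: P0=S P1=I P2=S P3=S  mem[L3]=29
10. P2: store L1 := 97  bus=[BusRdX,Flush]  L1: P0=I P1=I P2=M P3=I  mem[L1]=40
11. P1: load  L4  bus=[BusRd]  L4: P0=I P1=E P2=I P3=I  mem[L4]=70
12. P1: store L5 := 71  bus=[BusRdX,Flush]  L5: P0=I P1=M P2=I P3=I  mem[L5]=31
13. P3: load  L4  bus=[BusRd]  L4: P0=I P1=S P2=I P3=S  mem[L4]=70
14. P3: load  L5  bus=[BusRd,Flush]  L5: P0=I P1=S P2=I P3=S  mem[L5]=71
15. P1: load  L1  bus=[BusRd,Flush]  L1: P0=I P1=S P2=S P3=I  mem[L1]=97
16. P0: store L5 := 59  bus=[BusRdX]  L5: P0=M P1=I P2=I P3=I  mem[L5]=71
17. P0: load  L5  bus=[-]  L5: P0=M P1=I P2=I P3=I  mem[L5]=71
18. P0: store L3 := 20  bus=[BusUpgr]  L3: P0=M P1=I P2=I P3=I  mem[L3]=29
19. P3: store L2 := 51  bus=[BusRdX]  L2: P0=I P1=I P2=I P3=M  mem[L2]=0
20. P2: store L1 := 98  bus=[BusUpgr]  L1: P0=I P1=I P2=M P3=I  mem[L1]=97
21. P2: store L5 := 34  bus=[BusRdX,Flush]  L5: P0=I P1=I P2=M P3=I  mem[L5]=59
22. P1: store L1 := 29  bus=[BusRdX,Flush]  L1: P0=I P1=M P2=I P3=I  mem[L1]=98
23. P3: store L5 := 31  bus=[BusRdX,Flush]  L5: P0=I P1=I P2=I P3=M  mem[L5]=34
24. P0: load  L5  bus=[BusRd,Flush]  L5: P0=S P1=I P2=I P3=S  mem[L5]=31
25. P1: load  L3  bus=[BusRd,Flush]  L3: P0=S P1=S P2=I P3=I  mem[L3]=20
26. P2: load  L4  bus=[BusRd]  L4: P0=I P1=S P2=S P3=S  mem[L4]=70
27. P2: store L1 := 10  bus=[BusRdX,Flush]  L1: P0=I P1=I P2=M P3=I  mem[L1]=29
28. P0: store L2 := 39  bus=[BusRdX,Flush]  L2: P0=M P1=I P2=I P3=I  mem[L2]=51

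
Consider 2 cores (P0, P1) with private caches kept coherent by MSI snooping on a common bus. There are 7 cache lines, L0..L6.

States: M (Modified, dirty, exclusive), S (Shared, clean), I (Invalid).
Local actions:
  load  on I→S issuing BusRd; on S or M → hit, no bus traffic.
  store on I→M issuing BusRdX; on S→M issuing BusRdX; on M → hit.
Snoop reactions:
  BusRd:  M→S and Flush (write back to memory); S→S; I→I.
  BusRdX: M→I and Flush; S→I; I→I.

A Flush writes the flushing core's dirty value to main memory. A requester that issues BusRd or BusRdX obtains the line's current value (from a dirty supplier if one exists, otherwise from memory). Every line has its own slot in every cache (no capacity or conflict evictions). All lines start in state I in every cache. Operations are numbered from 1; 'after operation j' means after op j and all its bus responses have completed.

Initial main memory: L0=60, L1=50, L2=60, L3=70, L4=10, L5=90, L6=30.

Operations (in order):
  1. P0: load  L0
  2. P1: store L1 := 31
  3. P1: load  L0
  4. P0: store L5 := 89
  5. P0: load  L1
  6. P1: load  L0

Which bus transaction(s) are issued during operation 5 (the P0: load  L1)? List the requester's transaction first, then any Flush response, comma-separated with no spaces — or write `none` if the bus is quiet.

bus = BusRd,Flush

1. P0: load  L0  bus=[BusRd]  L0: P0=S P1=I  mem[L0]=60
2. P1: store L1 := 31  bus=[BusRdX]  L1: P0=I P1=M  mem[L1]=50
3. P1: load  L0  bus=[BusRd]  L0: P0=S P1=S  mem[L0]=60
4. P0: store L5 := 89  bus=[BusRdX]  L5: P0=M P1=I  mem[L5]=90
5. P0: load  L1  bus=[BusRd,Flush]  L1: P0=S P1=S  mem[L1]=31
6. P1: load  L0  bus=[-]  L0: P0=S P1=S  mem[L0]=60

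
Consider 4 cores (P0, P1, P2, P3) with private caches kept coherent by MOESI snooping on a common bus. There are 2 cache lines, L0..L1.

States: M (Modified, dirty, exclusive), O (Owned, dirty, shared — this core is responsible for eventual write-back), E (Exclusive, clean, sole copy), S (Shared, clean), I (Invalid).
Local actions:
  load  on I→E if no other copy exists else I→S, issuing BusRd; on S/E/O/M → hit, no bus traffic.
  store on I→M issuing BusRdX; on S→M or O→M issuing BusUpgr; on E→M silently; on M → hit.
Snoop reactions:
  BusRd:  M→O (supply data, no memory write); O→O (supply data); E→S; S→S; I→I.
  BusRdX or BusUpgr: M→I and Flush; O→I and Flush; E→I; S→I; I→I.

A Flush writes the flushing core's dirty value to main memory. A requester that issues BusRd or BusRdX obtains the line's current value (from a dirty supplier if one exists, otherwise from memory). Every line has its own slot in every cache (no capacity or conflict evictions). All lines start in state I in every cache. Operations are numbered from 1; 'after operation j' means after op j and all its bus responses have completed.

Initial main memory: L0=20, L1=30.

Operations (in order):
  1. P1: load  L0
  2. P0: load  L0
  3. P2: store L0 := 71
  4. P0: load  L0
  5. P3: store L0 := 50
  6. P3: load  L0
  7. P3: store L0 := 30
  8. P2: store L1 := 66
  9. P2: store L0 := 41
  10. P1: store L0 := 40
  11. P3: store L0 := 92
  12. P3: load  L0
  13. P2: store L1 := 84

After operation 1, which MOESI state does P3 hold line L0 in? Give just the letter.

1. P1: load  L0  bus=[BusRd]  L0: P0=I P1=E P2=I P3=I  mem[L0]=20
2. P0: load  L0  bus=[BusRd]  L0: P0=S P1=S P2=I P3=I  mem[L0]=20
3. P2: store L0 := 71  bus=[BusRdX]  L0: P0=I P1=I P2=M P3=I  mem[L0]=20
4. P0: load  L0  bus=[BusRd]  L0: P0=S P1=I P2=O P3=I  mem[L0]=20
5. P3: store L0 := 50  bus=[BusRdX,Flush]  L0: P0=I P1=I P2=I P3=M  mem[L0]=71
6. P3: load  L0  bus=[-]  L0: P0=I P1=I P2=I P3=M  mem[L0]=71
7. P3: store L0 := 30  bus=[-]  L0: P0=I P1=I P2=I P3=M  mem[L0]=71
8. P2: store L1 := 66  bus=[BusRdX]  L1: P0=I P1=I P2=M P3=I  mem[L1]=30
9. P2: store L0 := 41  bus=[BusRdX,Flush]  L0: P0=I P1=I P2=M P3=I  mem[L0]=30
10. P1: store L0 := 40  bus=[BusRdX,Flush]  L0: P0=I P1=M P2=I P3=I  mem[L0]=41
11. P3: store L0 := 92  bus=[BusRdX,Flush]  L0: P0=I P1=I P2=I P3=M  mem[L0]=40
12. P3: load  L0  bus=[-]  L0: P0=I P1=I P2=I P3=M  mem[L0]=40
13. P2: store L1 := 84  bus=[-]  L1: P0=I P1=I P2=M P3=I  mem[L1]=30

state = I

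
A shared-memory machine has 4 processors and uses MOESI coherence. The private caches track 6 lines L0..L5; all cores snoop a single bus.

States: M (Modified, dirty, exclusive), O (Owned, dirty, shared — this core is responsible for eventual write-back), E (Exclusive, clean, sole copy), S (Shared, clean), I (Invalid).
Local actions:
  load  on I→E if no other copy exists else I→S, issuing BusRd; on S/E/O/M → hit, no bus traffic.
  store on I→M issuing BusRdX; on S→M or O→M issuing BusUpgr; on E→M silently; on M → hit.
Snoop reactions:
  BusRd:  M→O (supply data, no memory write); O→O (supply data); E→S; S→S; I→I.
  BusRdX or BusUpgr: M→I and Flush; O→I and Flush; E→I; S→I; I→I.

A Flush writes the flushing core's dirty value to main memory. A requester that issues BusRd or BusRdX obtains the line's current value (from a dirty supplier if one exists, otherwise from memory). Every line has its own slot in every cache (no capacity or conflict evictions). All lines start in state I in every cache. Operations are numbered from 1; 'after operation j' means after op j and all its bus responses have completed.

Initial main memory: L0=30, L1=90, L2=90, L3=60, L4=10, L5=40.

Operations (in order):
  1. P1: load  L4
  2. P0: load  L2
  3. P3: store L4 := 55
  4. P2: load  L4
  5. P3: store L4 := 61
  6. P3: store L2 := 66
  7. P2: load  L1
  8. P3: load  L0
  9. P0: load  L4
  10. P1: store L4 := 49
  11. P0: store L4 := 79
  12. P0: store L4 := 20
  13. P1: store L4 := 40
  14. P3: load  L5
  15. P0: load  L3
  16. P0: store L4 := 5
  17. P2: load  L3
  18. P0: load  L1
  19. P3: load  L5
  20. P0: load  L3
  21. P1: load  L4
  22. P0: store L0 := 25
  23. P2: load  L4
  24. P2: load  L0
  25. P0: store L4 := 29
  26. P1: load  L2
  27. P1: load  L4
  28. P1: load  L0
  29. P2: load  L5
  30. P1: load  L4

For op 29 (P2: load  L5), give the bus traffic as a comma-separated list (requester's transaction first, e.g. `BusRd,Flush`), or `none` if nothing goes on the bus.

bus = BusRd

[1] P1: load  L4 | P0:I, P1:E(10), P2:I, P3:I | bus: BusRd
[2] P0: load  L2 | P0:E(90), P1:I, P2:I, P3:I | bus: BusRd
[3] P3: store L4 := 55 | P0:I, P1:I, P2:I, P3:M(55) | bus: BusRdX
[4] P2: load  L4 | P0:I, P1:I, P2:S(55), P3:O(55) | bus: BusRd
[5] P3: store L4 := 61 | P0:I, P1:I, P2:I, P3:M(61) | bus: BusUpgr
[6] P3: store L2 := 66 | P0:I, P1:I, P2:I, P3:M(66) | bus: BusRdX
[7] P2: load  L1 | P0:I, P1:I, P2:E(90), P3:I | bus: BusRd
[8] P3: load  L0 | P0:I, P1:I, P2:I, P3:E(30) | bus: BusRd
[9] P0: load  L4 | P0:S(61), P1:I, P2:I, P3:O(61) | bus: BusRd
[10] P1: store L4 := 49 | P0:I, P1:M(49), P2:I, P3:I | bus: BusRdX,Flush
[11] P0: store L4 := 79 | P0:M(79), P1:I, P2:I, P3:I | bus: BusRdX,Flush
[12] P0: store L4 := 20 | P0:M(20), P1:I, P2:I, P3:I | bus: none
[13] P1: store L4 := 40 | P0:I, P1:M(40), P2:I, P3:I | bus: BusRdX,Flush
[14] P3: load  L5 | P0:I, P1:I, P2:I, P3:E(40) | bus: BusRd
[15] P0: load  L3 | P0:E(60), P1:I, P2:I, P3:I | bus: BusRd
[16] P0: store L4 := 5 | P0:M(5), P1:I, P2:I, P3:I | bus: BusRdX,Flush
[17] P2: load  L3 | P0:S(60), P1:I, P2:S(60), P3:I | bus: BusRd
[18] P0: load  L1 | P0:S(90), P1:I, P2:S(90), P3:I | bus: BusRd
[19] P3: load  L5 | P0:I, P1:I, P2:I, P3:E(40) | bus: none
[20] P0: load  L3 | P0:S(60), P1:I, P2:S(60), P3:I | bus: none
[21] P1: load  L4 | P0:O(5), P1:S(5), P2:I, P3:I | bus: BusRd
[22] P0: store L0 := 25 | P0:M(25), P1:I, P2:I, P3:I | bus: BusRdX
[23] P2: load  L4 | P0:O(5), P1:S(5), P2:S(5), P3:I | bus: BusRd
[24] P2: load  L0 | P0:O(25), P1:I, P2:S(25), P3:I | bus: BusRd
[25] P0: store L4 := 29 | P0:M(29), P1:I, P2:I, P3:I | bus: BusUpgr
[26] P1: load  L2 | P0:I, P1:S(66), P2:I, P3:O(66) | bus: BusRd
[27] P1: load  L4 | P0:O(29), P1:S(29), P2:I, P3:I | bus: BusRd
[28] P1: load  L0 | P0:O(25), P1:S(25), P2:S(25), P3:I | bus: BusRd
[29] P2: load  L5 | P0:I, P1:I, P2:S(40), P3:S(40) | bus: BusRd
[30] P1: load  L4 | P0:O(29), P1:S(29), P2:I, P3:I | bus: none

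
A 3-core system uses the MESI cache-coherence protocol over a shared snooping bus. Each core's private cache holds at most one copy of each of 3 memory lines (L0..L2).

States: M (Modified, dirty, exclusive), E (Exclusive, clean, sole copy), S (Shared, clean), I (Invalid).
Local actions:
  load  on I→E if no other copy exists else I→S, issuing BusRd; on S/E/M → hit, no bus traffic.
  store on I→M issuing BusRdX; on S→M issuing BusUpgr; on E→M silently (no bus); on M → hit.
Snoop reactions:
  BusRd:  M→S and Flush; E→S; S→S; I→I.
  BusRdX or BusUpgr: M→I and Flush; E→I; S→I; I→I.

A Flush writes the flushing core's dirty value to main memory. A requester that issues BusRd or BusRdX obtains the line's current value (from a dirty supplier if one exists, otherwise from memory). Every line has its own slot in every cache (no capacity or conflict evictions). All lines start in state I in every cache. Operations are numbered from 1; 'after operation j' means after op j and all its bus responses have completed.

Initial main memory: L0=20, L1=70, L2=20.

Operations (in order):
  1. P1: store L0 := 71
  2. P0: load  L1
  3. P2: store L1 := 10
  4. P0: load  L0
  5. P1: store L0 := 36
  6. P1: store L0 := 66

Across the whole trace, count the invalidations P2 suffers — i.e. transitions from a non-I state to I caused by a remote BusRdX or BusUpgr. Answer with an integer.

invalidations = 0

step 1: P1: store L0 := 71  ⟶  IMI  (L0)  txn=BusRdX  M[L0]=20
step 2: P0: load  L1  ⟶  EII  (L1)  txn=BusRd  M[L1]=70
step 3: P2: store L1 := 10  ⟶  IIM  (L1)  txn=BusRdX  M[L1]=70
step 4: P0: load  L0  ⟶  SSI  (L0)  txn=BusRd+Flush  M[L0]=71
step 5: P1: store L0 := 36  ⟶  IMI  (L0)  txn=BusUpgr  M[L0]=71
step 6: P1: store L0 := 66  ⟶  IMI  (L0)  txn=∅  M[L0]=71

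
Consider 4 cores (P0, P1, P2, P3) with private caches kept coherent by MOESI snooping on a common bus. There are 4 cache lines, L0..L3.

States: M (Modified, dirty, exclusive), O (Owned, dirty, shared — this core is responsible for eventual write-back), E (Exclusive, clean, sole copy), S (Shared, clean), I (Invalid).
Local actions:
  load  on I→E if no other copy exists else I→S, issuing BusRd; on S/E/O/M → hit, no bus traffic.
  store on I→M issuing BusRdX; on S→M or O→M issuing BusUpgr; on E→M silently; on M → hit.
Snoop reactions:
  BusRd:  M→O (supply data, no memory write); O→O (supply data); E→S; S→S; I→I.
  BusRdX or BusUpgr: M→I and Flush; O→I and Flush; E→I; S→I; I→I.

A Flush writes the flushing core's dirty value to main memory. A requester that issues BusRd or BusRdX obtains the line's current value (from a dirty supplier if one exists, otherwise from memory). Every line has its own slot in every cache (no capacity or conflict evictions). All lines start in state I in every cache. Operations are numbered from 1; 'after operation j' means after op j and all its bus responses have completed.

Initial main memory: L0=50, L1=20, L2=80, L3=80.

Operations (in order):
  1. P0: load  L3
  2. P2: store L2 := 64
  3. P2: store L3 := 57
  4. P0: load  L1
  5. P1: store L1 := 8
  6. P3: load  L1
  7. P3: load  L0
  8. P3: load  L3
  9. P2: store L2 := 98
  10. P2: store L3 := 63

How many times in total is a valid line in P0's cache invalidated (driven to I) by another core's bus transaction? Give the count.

invalidations = 2

1. P0: load  L3  bus=[BusRd]  L3: P0=E P1=I P2=I P3=I  mem[L3]=80
2. P2: store L2 := 64  bus=[BusRdX]  L2: P0=I P1=I P2=M P3=I  mem[L2]=80
3. P2: store L3 := 57  bus=[BusRdX]  L3: P0=I P1=I P2=M P3=I  mem[L3]=80
4. P0: load  L1  bus=[BusRd]  L1: P0=E P1=I P2=I P3=I  mem[L1]=20
5. P1: store L1 := 8  bus=[BusRdX]  L1: P0=I P1=M P2=I P3=I  mem[L1]=20
6. P3: load  L1  bus=[BusRd]  L1: P0=I P1=O P2=I P3=S  mem[L1]=20
7. P3: load  L0  bus=[BusRd]  L0: P0=I P1=I P2=I P3=E  mem[L0]=50
8. P3: load  L3  bus=[BusRd]  L3: P0=I P1=I P2=O P3=S  mem[L3]=80
9. P2: store L2 := 98  bus=[-]  L2: P0=I P1=I P2=M P3=I  mem[L2]=80
10. P2: store L3 := 63  bus=[BusUpgr]  L3: P0=I P1=I P2=M P3=I  mem[L3]=80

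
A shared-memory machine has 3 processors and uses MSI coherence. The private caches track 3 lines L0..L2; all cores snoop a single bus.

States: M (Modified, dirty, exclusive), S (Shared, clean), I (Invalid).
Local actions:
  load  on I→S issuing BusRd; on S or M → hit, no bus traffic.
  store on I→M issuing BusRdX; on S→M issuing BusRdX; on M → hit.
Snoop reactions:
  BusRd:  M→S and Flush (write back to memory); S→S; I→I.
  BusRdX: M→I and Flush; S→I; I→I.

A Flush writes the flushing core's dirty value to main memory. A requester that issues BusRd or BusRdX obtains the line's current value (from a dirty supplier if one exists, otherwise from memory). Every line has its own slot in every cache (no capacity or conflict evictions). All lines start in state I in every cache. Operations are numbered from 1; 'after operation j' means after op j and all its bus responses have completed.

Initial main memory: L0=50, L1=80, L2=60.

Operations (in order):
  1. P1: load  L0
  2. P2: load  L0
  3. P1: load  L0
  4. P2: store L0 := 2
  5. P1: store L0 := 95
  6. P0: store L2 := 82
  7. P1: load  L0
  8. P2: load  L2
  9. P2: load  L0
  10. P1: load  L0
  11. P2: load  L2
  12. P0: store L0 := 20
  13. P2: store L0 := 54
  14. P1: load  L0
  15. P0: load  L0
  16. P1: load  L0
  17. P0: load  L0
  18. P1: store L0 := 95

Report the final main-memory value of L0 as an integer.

[1] P1: load  L0 | P0:I, P1:S(50), P2:I | bus: BusRd
[2] P2: load  L0 | P0:I, P1:S(50), P2:S(50) | bus: BusRd
[3] P1: load  L0 | P0:I, P1:S(50), P2:S(50) | bus: none
[4] P2: store L0 := 2 | P0:I, P1:I, P2:M(2) | bus: BusRdX
[5] P1: store L0 := 95 | P0:I, P1:M(95), P2:I | bus: BusRdX,Flush
[6] P0: store L2 := 82 | P0:M(82), P1:I, P2:I | bus: BusRdX
[7] P1: load  L0 | P0:I, P1:M(95), P2:I | bus: none
[8] P2: load  L2 | P0:S(82), P1:I, P2:S(82) | bus: BusRd,Flush
[9] P2: load  L0 | P0:I, P1:S(95), P2:S(95) | bus: BusRd,Flush
[10] P1: load  L0 | P0:I, P1:S(95), P2:S(95) | bus: none
[11] P2: load  L2 | P0:S(82), P1:I, P2:S(82) | bus: none
[12] P0: store L0 := 20 | P0:M(20), P1:I, P2:I | bus: BusRdX
[13] P2: store L0 := 54 | P0:I, P1:I, P2:M(54) | bus: BusRdX,Flush
[14] P1: load  L0 | P0:I, P1:S(54), P2:S(54) | bus: BusRd,Flush
[15] P0: load  L0 | P0:S(54), P1:S(54), P2:S(54) | bus: BusRd
[16] P1: load  L0 | P0:S(54), P1:S(54), P2:S(54) | bus: none
[17] P0: load  L0 | P0:S(54), P1:S(54), P2:S(54) | bus: none
[18] P1: store L0 := 95 | P0:I, P1:M(95), P2:I | bus: BusRdX

memory[L0] = 54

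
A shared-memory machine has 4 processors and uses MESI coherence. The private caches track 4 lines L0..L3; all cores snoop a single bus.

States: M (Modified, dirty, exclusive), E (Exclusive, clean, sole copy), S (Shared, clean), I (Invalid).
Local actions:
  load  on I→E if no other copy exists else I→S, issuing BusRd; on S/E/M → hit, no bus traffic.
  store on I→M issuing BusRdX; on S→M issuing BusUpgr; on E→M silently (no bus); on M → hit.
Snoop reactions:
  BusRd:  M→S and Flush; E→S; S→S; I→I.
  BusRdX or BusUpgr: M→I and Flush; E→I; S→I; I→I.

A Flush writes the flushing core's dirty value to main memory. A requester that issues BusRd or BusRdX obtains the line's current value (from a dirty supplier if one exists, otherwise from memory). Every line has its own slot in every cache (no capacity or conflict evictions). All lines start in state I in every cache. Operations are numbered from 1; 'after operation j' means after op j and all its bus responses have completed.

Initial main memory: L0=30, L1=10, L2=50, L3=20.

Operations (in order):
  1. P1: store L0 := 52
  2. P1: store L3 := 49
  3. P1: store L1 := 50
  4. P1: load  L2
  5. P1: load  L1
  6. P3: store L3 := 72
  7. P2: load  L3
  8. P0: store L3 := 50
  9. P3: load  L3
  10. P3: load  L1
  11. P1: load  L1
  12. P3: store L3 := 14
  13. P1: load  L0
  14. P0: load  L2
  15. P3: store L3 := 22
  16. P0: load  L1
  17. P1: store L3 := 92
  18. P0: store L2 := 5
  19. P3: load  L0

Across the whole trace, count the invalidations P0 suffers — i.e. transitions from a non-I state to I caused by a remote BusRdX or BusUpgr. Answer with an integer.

invalidations = 1

  op1 P1: store L0 := 52 → I/M/I/I on L0; bus BusRdX; mem=30
  op2 P1: store L3 := 49 → I/M/I/I on L3; bus BusRdX; mem=20
  op3 P1: store L1 := 50 → I/M/I/I on L1; bus BusRdX; mem=10
  op4 P1: load  L2 → I/E/I/I on L2; bus BusRd; mem=50
  op5 P1: load  L1 → I/M/I/I on L1; bus (none); mem=10
  op6 P3: store L3 := 72 → I/I/I/M on L3; bus BusRdX Flush; mem=49
  op7 P2: load  L3 → I/I/S/S on L3; bus BusRd Flush; mem=72
  op8 P0: store L3 := 50 → M/I/I/I on L3; bus BusRdX; mem=72
  op9 P3: load  L3 → S/I/I/S on L3; bus BusRd Flush; mem=50
  op10 P3: load  L1 → I/S/I/S on L1; bus BusRd Flush; mem=50
  op11 P1: load  L1 → I/S/I/S on L1; bus (none); mem=50
  op12 P3: store L3 := 14 → I/I/I/M on L3; bus BusUpgr; mem=50
  op13 P1: load  L0 → I/M/I/I on L0; bus (none); mem=30
  op14 P0: load  L2 → S/S/I/I on L2; bus BusRd; mem=50
  op15 P3: store L3 := 22 → I/I/I/M on L3; bus (none); mem=50
  op16 P0: load  L1 → S/S/I/S on L1; bus BusRd; mem=50
  op17 P1: store L3 := 92 → I/M/I/I on L3; bus BusRdX Flush; mem=22
  op18 P0: store L2 := 5 → M/I/I/I on L2; bus BusUpgr; mem=50
  op19 P3: load  L0 → I/S/I/S on L0; bus BusRd Flush; mem=52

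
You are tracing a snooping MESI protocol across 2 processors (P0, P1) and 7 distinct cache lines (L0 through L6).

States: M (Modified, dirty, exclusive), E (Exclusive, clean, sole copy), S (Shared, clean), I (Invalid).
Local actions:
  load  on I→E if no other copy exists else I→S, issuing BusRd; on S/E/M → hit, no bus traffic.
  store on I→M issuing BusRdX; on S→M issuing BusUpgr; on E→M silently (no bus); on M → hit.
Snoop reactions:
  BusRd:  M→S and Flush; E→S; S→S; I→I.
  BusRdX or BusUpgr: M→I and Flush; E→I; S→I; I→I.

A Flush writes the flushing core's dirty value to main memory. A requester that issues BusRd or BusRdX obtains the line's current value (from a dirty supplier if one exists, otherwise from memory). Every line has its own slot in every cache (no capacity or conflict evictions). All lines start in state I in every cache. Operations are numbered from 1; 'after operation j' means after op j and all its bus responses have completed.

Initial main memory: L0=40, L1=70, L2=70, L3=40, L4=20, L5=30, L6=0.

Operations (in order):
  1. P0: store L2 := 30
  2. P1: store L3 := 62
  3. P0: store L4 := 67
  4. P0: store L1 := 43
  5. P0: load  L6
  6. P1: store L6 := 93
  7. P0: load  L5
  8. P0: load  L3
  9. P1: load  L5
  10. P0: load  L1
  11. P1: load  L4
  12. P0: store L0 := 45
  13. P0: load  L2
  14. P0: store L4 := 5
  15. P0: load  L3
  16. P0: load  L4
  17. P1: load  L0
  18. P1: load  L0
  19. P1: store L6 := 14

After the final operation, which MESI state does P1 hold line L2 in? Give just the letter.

[1] P0: store L2 := 30 | P0:M(30), P1:I | bus: BusRdX
[2] P1: store L3 := 62 | P0:I, P1:M(62) | bus: BusRdX
[3] P0: store L4 := 67 | P0:M(67), P1:I | bus: BusRdX
[4] P0: store L1 := 43 | P0:M(43), P1:I | bus: BusRdX
[5] P0: load  L6 | P0:E(0), P1:I | bus: BusRd
[6] P1: store L6 := 93 | P0:I, P1:M(93) | bus: BusRdX
[7] P0: load  L5 | P0:E(30), P1:I | bus: BusRd
[8] P0: load  L3 | P0:S(62), P1:S(62) | bus: BusRd,Flush
[9] P1: load  L5 | P0:S(30), P1:S(30) | bus: BusRd
[10] P0: load  L1 | P0:M(43), P1:I | bus: none
[11] P1: load  L4 | P0:S(67), P1:S(67) | bus: BusRd,Flush
[12] P0: store L0 := 45 | P0:M(45), P1:I | bus: BusRdX
[13] P0: load  L2 | P0:M(30), P1:I | bus: none
[14] P0: store L4 := 5 | P0:M(5), P1:I | bus: BusUpgr
[15] P0: load  L3 | P0:S(62), P1:S(62) | bus: none
[16] P0: load  L4 | P0:M(5), P1:I | bus: none
[17] P1: load  L0 | P0:S(45), P1:S(45) | bus: BusRd,Flush
[18] P1: load  L0 | P0:S(45), P1:S(45) | bus: none
[19] P1: store L6 := 14 | P0:I, P1:M(14) | bus: none

state = I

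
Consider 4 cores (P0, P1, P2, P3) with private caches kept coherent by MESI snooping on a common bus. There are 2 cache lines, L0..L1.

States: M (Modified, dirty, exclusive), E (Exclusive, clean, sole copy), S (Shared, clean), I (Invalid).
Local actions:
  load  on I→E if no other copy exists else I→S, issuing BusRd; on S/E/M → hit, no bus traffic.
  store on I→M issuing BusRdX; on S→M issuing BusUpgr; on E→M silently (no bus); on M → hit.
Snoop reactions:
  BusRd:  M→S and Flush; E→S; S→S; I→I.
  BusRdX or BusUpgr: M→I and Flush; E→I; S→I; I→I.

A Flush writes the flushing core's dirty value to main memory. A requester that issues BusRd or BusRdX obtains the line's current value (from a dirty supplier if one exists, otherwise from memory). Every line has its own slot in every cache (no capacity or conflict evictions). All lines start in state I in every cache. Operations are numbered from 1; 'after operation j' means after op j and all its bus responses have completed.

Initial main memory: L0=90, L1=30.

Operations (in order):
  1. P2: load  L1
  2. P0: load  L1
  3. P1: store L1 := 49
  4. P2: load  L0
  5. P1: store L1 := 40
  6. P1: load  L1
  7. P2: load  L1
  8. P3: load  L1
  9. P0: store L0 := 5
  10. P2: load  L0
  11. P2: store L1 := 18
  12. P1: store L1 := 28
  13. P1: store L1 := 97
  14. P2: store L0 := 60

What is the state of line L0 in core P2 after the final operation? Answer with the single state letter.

[1] P2: load  L1 | P0:I, P1:I, P2:E(30), P3:I | bus: BusRd
[2] P0: load  L1 | P0:S(30), P1:I, P2:S(30), P3:I | bus: BusRd
[3] P1: store L1 := 49 | P0:I, P1:M(49), P2:I, P3:I | bus: BusRdX
[4] P2: load  L0 | P0:I, P1:I, P2:E(90), P3:I | bus: BusRd
[5] P1: store L1 := 40 | P0:I, P1:M(40), P2:I, P3:I | bus: none
[6] P1: load  L1 | P0:I, P1:M(40), P2:I, P3:I | bus: none
[7] P2: load  L1 | P0:I, P1:S(40), P2:S(40), P3:I | bus: BusRd,Flush
[8] P3: load  L1 | P0:I, P1:S(40), P2:S(40), P3:S(40) | bus: BusRd
[9] P0: store L0 := 5 | P0:M(5), P1:I, P2:I, P3:I | bus: BusRdX
[10] P2: load  L0 | P0:S(5), P1:I, P2:S(5), P3:I | bus: BusRd,Flush
[11] P2: store L1 := 18 | P0:I, P1:I, P2:M(18), P3:I | bus: BusUpgr
[12] P1: store L1 := 28 | P0:I, P1:M(28), P2:I, P3:I | bus: BusRdX,Flush
[13] P1: store L1 := 97 | P0:I, P1:M(97), P2:I, P3:I | bus: none
[14] P2: store L0 := 60 | P0:I, P1:I, P2:M(60), P3:I | bus: BusUpgr

state = M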